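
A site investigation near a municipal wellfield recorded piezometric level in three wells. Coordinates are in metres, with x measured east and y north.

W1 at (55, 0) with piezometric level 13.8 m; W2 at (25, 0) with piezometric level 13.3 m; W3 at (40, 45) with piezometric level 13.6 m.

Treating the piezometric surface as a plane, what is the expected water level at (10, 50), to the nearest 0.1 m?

With h = a·x + b·y + c and W1 as origin, the differences give:
  (-30)·a + 0·b = -0.5
  (-15)·a + 45·b = -0.2
Eliminate b (×45 and ×0, subtract): -1350·a = -22.50 → a = ∂h/∂x = +0.01667
Back-substitute: b = ∂h/∂y = +0.001111.
h(10, 50) = 13.8 + (+0.01667)·(-45) + (+0.001111)·(50) = 13.8 -0.750 +0.056 = 13.106 m.

13.1 m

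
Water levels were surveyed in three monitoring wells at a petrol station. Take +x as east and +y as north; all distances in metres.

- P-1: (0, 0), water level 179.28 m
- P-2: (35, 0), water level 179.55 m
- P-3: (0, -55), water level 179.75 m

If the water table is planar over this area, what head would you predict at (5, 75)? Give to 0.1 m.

∂h/∂x = (179.55 − 179.28) / (35 − 0) = +0.007714
∂h/∂y = (179.75 − 179.28) / (-55 − 0) = -0.008545
h(5, 75) = 179.28 + (+0.007714)·(5) + (-0.008545)·(75) = 179.28 +0.039 -0.641 = 178.678 m.

178.7 m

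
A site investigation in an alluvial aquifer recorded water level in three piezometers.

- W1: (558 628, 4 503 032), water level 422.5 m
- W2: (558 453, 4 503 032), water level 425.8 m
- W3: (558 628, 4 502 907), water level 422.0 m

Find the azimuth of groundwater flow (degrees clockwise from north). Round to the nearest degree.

102°

∂h/∂x = (425.8 − 422.5) / (558453 − 558628) = -0.01886
∂h/∂y = (422.0 − 422.5) / (4502907 − 4503032) = +0.004000
Flow direction (−∇h) has components (+0.01886 E, -0.004000 N).
Azimuth = atan2(E, N) = atan2(+0.01886, -0.004000) = 102.0° ≈ 102°.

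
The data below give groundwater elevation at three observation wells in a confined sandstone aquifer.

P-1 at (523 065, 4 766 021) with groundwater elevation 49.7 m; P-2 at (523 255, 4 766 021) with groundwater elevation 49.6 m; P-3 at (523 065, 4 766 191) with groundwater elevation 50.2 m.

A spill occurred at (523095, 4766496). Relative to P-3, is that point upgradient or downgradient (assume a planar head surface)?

∂h/∂x = (49.6 − 49.7) / (523255 − 523065) = -0.0005263
∂h/∂y = (50.2 − 49.7) / (4766191 − 4766021) = +0.002941
Head at (523095, 4766496) = 49.7 + (-0.0005263)·(30) + (+0.002941)·(475) = 51.08 m.
That is higher than the 50.2 m at P-3, so the point is upgradient.

upgradient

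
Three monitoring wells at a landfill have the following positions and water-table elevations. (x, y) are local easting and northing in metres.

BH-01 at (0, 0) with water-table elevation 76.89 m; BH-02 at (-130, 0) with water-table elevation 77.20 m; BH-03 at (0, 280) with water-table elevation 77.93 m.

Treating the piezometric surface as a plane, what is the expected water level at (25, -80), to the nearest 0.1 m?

∂h/∂x = (77.20 − 76.89) / (-130 − 0) = -0.002385
∂h/∂y = (77.93 − 76.89) / (280 − 0) = +0.003714
h(25, -80) = 76.89 + (-0.002385)·(25) + (+0.003714)·(-80) = 76.89 -0.060 -0.297 = 76.533 m.

76.5 m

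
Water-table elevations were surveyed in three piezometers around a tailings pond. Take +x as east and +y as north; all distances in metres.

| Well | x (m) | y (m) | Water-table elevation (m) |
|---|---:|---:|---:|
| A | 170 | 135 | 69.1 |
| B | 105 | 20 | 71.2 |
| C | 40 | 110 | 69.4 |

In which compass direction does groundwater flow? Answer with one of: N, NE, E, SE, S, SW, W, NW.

N

Differences from A: to B (Δx, Δy, Δh) = (-65, -115, +2.1); to C = (-130, -25, +0.3).
Solve a·Δx + b·Δy = Δh: det = (-65)·(-25) − (-130)·(-115) = -13325.
∂h/∂x = [(+2.1)·(-25) − (+0.3)·(-115)] / -13325 = +0.001351
∂h/∂y = [(-65)·(+0.3) − (-130)·(+2.1)] / -13325 = -0.01902
Flow = −∇h = (-0.001351 east, +0.01902 north), which points north.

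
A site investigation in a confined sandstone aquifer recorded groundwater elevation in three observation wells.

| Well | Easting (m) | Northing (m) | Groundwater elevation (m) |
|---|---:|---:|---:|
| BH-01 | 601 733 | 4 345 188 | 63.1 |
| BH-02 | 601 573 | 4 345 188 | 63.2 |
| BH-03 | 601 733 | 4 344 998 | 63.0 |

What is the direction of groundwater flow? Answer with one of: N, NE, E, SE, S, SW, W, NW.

SE

∂h/∂x = (63.2 − 63.1) / (601573 − 601733) = -0.0006250
∂h/∂y = (63.0 − 63.1) / (4344998 − 4345188) = +0.0005263
Flow = −∇h = (+0.0006250 east, -0.0005263 north), which points southeast.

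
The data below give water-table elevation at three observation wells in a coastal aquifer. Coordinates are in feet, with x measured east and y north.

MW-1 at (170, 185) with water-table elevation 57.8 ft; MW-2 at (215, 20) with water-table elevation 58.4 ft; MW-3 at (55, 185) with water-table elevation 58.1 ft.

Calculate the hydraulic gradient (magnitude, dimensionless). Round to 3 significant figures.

0.00507

Differences from MW-1: to MW-2 (Δx, Δy, Δh) = (45, -165, +0.6); to MW-3 = (-115, 0, +0.3).
Solve a·Δx + b·Δy = Δh: det = 45·0 − (-115)·(-165) = -18975.
∂h/∂x = [(+0.6)·0 − (+0.3)·(-165)] / -18975 = -0.002609
∂h/∂y = [45·(+0.3) − (-115)·(+0.6)] / -18975 = -0.004348
|∇h| = √(-0.002609² + -0.004348²) = 0.005071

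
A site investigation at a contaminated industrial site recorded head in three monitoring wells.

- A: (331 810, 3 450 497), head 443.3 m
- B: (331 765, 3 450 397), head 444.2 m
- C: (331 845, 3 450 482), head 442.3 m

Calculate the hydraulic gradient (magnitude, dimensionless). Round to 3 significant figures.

0.0274

Three-point gradient (reference A): Δ to B = (-45, -100, +0.9), Δ to C = (35, -15, -1.0).
∂h/∂x = -0.02719, ∂h/∂y = +0.003234 (det = 4175).
|∇h| = √(-0.02719² + 0.003234²) = 0.02738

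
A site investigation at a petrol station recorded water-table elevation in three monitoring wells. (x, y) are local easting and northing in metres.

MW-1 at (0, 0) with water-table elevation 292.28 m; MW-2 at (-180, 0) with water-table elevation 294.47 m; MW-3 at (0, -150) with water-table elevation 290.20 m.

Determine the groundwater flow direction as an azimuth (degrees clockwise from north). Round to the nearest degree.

∂h/∂x = (294.47 − 292.28) / (-180 − 0) = -0.01217
∂h/∂y = (290.20 − 292.28) / (-150 − 0) = +0.01387
Flow direction (−∇h) has components (+0.01217 E, -0.01387 N).
Azimuth = atan2(E, N) = atan2(+0.01217, -0.01387) = 138.7° ≈ 139°.

139°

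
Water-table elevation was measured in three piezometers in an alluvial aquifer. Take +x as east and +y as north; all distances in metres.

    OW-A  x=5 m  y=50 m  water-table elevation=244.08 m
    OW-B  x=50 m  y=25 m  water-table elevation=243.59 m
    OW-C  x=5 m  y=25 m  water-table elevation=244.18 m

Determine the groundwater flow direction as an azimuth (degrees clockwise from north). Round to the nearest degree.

Taking OW-A as reference: OW-B−OW-A = (45, -25, -0.49); OW-C−OW-A = (0, -25, +0.10).
Determinant of the coordinate differences = 45·(-25) − 0·(-25) = -1125.
∂h/∂x = [(-0.49)·(-25) − (+0.10)·(-25)] / -1125 = -0.01311
∂h/∂y = [45·(+0.10) − 0·(-0.49)] / -1125 = -0.004000
Flow direction (−∇h) has components (+0.01311 E, +0.004000 N).
Azimuth = atan2(E, N) = atan2(+0.01311, +0.004000) = 73.0° ≈ 073°.

073°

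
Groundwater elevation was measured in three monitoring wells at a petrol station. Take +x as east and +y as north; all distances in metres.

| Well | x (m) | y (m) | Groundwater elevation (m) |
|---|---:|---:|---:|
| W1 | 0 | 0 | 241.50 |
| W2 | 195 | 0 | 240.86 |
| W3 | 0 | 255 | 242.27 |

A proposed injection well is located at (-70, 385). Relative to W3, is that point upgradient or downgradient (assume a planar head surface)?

∂h/∂x = (240.86 − 241.50) / (195 − 0) = -0.003282
∂h/∂y = (242.27 − 241.50) / (255 − 0) = +0.003020
Head at (-70, 385) = 241.50 + (-0.003282)·(-70) + (+0.003020)·(385) = 242.89 m.
That is higher than the 242.27 m at W3, so the point is upgradient.

upgradient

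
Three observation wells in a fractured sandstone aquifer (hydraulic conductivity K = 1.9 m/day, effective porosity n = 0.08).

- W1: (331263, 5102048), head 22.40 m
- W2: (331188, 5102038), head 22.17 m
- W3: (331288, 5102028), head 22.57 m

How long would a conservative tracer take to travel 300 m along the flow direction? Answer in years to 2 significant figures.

Taking W1 as reference: W2−W1 = (-75, -10, -0.23); W3−W1 = (25, -20, +0.17).
Determinant of the coordinate differences = (-75)·(-20) − 25·(-10) = 1750.
∂h/∂x = [(-0.23)·(-20) − (+0.17)·(-10)] / 1750 = +0.003600
∂h/∂y = [(-75)·(+0.17) − 25·(-0.23)] / 1750 = -0.004000
|∇h| = √(0.003600² + -0.004000²) = 0.005381
Seepage velocity v = K·i/n = 1.9 × 0.005381 / 0.08 = 0.1278 m/day.
t = 300 / 0.1278 = 2347 days = 6.43 years.

6.4 years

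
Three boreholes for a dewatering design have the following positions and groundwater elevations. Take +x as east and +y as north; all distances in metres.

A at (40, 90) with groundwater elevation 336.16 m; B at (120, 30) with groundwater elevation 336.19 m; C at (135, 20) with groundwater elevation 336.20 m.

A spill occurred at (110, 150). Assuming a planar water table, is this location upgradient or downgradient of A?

With h = a·x + b·y + c and A as origin, the differences give:
  80·a + (-60)·b = +0.03
  95·a + (-70)·b = +0.04
Eliminate b (×(-70) and ×(-60), subtract): 100·a = 0.300 → a = ∂h/∂x = +0.003000
Back-substitute: b = ∂h/∂y = +0.003500.
Head at (110, 150) = 336.16 + (+0.003000)·(70) + (+0.003500)·(60) = 336.58 m.
That is higher than the 336.16 m at A, so the point is upgradient.

upgradient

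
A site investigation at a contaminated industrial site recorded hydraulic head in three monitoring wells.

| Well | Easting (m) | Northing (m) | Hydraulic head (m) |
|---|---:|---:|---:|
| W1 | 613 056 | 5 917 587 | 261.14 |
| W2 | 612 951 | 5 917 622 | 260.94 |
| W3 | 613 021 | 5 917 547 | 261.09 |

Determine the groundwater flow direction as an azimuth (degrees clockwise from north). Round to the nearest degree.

Differences from W1: to W2 (Δx, Δy, Δh) = (-105, 35, -0.20); to W3 = (-35, -40, -0.05).
Solve a·Δx + b·Δy = Δh: det = (-105)·(-40) − (-35)·35 = 5425.
∂h/∂x = [(-0.20)·(-40) − (-0.05)·35] / 5425 = +0.001797
∂h/∂y = [(-105)·(-0.05) − (-35)·(-0.20)] / 5425 = -0.0003226
Flow direction (−∇h) has components (-0.001797 E, +0.0003226 N).
Azimuth = atan2(E, N) = atan2(-0.001797, +0.0003226) = 280.2° ≈ 280°.

280°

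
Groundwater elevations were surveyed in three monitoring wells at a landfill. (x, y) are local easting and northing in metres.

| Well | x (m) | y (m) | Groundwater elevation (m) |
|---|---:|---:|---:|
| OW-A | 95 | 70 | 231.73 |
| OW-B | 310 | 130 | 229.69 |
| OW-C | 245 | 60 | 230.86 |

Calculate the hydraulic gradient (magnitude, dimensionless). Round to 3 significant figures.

0.0125

With h = a·x + b·y + c and OW-A as origin, the differences give:
  215·a + 60·b = -2.04
  150·a + (-10)·b = -0.87
Eliminate b (×(-10) and ×60, subtract): -11150·a = 72.600 → a = ∂h/∂x = -0.006511
Back-substitute: b = ∂h/∂y = -0.01067.
|∇h| = √(-0.006511² + -0.01067²) = 0.0125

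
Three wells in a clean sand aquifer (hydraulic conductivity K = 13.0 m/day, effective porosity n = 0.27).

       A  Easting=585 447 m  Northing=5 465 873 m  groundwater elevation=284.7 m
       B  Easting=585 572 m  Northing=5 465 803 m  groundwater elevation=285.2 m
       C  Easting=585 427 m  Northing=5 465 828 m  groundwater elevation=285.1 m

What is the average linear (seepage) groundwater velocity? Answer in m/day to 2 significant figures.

0.41 m/day

Three-point gradient (reference A): Δ to B = (125, -70, +0.5), Δ to C = (-20, -45, +0.4).
∂h/∂x = -0.0007829, ∂h/∂y = -0.008541 (det = -7025).
|∇h| = √(-0.0007829² + -0.008541²) = 0.008577
Seepage velocity v = K·i/n = 13.0 × 0.008577 / 0.27 = 0.413 m/day.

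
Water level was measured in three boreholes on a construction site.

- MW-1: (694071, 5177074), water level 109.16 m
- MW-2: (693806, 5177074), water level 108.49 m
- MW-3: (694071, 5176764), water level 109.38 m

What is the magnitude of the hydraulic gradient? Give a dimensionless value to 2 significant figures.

∂h/∂x = (108.49 − 109.16) / (693806 − 694071) = +0.002528
∂h/∂y = (109.38 − 109.16) / (5176764 − 5177074) = -0.0007097
|∇h| = √(0.002528² + -0.0007097²) = 0.002626

0.0026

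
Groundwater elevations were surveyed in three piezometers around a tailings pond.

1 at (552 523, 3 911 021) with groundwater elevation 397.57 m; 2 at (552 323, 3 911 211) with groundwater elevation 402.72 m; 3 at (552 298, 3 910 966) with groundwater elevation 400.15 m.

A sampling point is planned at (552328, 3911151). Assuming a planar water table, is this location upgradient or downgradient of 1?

upgradient

Taking 1 as reference: 2−1 = (-200, 190, +5.15); 3−1 = (-225, -55, +2.58).
Determinant of the coordinate differences = (-200)·(-55) − (-225)·190 = 53750.
∂h/∂x = [(+5.15)·(-55) − (+2.58)·190] / 53750 = -0.01439
∂h/∂y = [(-200)·(+2.58) − (-225)·(+5.15)] / 53750 = +0.01196
Head at (552328, 3911151) = 397.57 + (-0.01439)·(-195) + (+0.01196)·(130) = 401.93 m.
That is higher than the 397.57 m at 1, so the point is upgradient.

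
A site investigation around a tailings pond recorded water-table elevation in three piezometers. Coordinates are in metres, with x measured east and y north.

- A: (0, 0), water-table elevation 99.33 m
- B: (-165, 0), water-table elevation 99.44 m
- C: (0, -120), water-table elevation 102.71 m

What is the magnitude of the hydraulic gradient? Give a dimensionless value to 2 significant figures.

∂h/∂x = (99.44 − 99.33) / (-165 − 0) = -0.0006667
∂h/∂y = (102.71 − 99.33) / (-120 − 0) = -0.02817
|∇h| = √(-0.0006667² + -0.02817²) = 0.02818

0.028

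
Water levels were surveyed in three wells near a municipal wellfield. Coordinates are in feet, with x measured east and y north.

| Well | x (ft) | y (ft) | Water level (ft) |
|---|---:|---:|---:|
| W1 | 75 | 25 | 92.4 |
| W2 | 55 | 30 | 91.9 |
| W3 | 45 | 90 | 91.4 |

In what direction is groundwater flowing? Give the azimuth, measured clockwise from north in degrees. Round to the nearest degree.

280°

Three-point gradient (reference W1): Δ to W2 = (-20, 5, -0.5), Δ to W3 = (-30, 65, -1.0).
∂h/∂x = +0.02391, ∂h/∂y = -0.004348 (det = -1150).
Flow direction (−∇h) has components (-0.02391 E, +0.004348 N).
Azimuth = atan2(E, N) = atan2(-0.02391, +0.004348) = 280.3° ≈ 280°.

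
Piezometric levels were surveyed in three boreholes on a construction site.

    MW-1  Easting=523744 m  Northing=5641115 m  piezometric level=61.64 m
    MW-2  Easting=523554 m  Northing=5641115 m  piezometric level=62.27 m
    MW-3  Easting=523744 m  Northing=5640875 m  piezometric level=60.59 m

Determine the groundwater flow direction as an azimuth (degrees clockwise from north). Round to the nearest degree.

143°

∂h/∂x = (62.27 − 61.64) / (523554 − 523744) = -0.003316
∂h/∂y = (60.59 − 61.64) / (5640875 − 5641115) = +0.004375
Flow direction (−∇h) has components (+0.003316 E, -0.004375 N).
Azimuth = atan2(E, N) = atan2(+0.003316, -0.004375) = 142.8° ≈ 143°.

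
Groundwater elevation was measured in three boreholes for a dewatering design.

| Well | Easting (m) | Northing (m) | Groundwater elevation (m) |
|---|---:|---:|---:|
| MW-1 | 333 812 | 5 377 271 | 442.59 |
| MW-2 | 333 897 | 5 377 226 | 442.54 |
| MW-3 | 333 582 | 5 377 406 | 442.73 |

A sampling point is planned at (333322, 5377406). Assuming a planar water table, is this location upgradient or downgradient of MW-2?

Differences from MW-1: to MW-2 (Δx, Δy, Δh) = (85, -45, -0.05); to MW-3 = (-230, 135, +0.14).
Determinant of the coordinate differences = 85·135 − (-230)·(-45) = 1125.
∂h/∂x = [(-0.05)·135 − (+0.14)·(-45)] / 1125 = -0.0004000
∂h/∂y = [85·(+0.14) − (-230)·(-0.05)] / 1125 = +0.0003556
Head at (333322, 5377406) = 442.59 + (-0.0004000)·(-490) + (+0.0003556)·(135) = 442.83 m.
That is higher than the 442.54 m at MW-2, so the point is upgradient.

upgradient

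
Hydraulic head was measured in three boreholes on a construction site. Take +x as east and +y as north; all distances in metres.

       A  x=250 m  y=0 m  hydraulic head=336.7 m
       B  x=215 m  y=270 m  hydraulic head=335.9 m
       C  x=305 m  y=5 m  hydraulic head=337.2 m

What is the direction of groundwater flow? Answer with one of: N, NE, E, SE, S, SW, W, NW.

W

Three-point gradient (reference A): Δ to B = (-35, 270, -0.8), Δ to C = (55, 5, +0.5).
∂h/∂x = +0.009251, ∂h/∂y = -0.001764 (det = -15025).
Flow = −∇h = (-0.009251 east, +0.001764 north), which points west.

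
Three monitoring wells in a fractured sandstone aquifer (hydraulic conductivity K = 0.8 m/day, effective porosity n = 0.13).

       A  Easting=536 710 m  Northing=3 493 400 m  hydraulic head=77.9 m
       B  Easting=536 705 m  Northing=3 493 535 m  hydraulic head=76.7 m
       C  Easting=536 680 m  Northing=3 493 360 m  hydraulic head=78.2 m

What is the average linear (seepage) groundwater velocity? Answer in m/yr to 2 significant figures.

Three-point gradient (reference A): Δ to B = (-5, 135, -1.2), Δ to C = (-30, -40, +0.3).
∂h/∂x = +0.001765, ∂h/∂y = -0.008824 (det = 4250).
|∇h| = √(0.001765² + -0.008824²) = 0.008999
Seepage velocity v = K·i/n = 0.8 × 0.008999 / 0.13 = 0.05538 m/day = 20.23 m/yr.

20 m/yr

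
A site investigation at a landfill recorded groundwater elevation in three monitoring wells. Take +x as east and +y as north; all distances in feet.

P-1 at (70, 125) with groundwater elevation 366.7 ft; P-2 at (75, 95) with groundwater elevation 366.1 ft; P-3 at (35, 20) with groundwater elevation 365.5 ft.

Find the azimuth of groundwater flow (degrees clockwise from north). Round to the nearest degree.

135°

Taking P-1 as reference: P-2−P-1 = (5, -30, -0.6); P-3−P-1 = (-35, -105, -1.2).
Determinant of the coordinate differences = 5·(-105) − (-35)·(-30) = -1575.
∂h/∂x = [(-0.6)·(-105) − (-1.2)·(-30)] / -1575 = -0.01714
∂h/∂y = [5·(-1.2) − (-35)·(-0.6)] / -1575 = +0.01714
Flow direction (−∇h) has components (+0.01714 E, -0.01714 N).
Azimuth = atan2(E, N) = atan2(+0.01714, -0.01714) = 135.0° ≈ 135°.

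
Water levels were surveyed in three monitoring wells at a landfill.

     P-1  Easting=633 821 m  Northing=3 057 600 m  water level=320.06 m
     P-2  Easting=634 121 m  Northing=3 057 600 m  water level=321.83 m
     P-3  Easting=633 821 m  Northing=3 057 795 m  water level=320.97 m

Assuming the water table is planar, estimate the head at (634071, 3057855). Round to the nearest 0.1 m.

∂h/∂x = (321.83 − 320.06) / (634121 − 633821) = +0.005900
∂h/∂y = (320.97 − 320.06) / (3057795 − 3057600) = +0.004667
h(634071, 3057855) = 320.06 + (+0.005900)·(250) + (+0.004667)·(255) = 320.06 +1.475 +1.190 = 322.725 m.

322.7 m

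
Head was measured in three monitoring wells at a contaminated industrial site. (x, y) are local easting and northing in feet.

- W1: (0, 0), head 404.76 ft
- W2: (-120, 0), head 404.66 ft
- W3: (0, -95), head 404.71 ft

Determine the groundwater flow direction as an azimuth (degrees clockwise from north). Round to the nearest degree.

238°

∂h/∂x = (404.66 − 404.76) / (-120 − 0) = +0.0008333
∂h/∂y = (404.71 − 404.76) / (-95 − 0) = +0.0005263
Flow direction (−∇h) has components (-0.0008333 E, -0.0005263 N).
Azimuth = atan2(E, N) = atan2(-0.0008333, -0.0005263) = 237.7° ≈ 238°.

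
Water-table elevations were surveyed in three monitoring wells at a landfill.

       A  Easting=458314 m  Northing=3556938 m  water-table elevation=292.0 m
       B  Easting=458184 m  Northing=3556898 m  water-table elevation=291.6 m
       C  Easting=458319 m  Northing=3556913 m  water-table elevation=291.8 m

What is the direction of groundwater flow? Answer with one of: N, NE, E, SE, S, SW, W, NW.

S

Differences from A: to B (Δx, Δy, Δh) = (-130, -40, -0.4); to C = (5, -25, -0.2).
Determinant of the coordinate differences = (-130)·(-25) − 5·(-40) = 3450.
∂h/∂x = [(-0.4)·(-25) − (-0.2)·(-40)] / 3450 = +0.0005797
∂h/∂y = [(-130)·(-0.2) − 5·(-0.4)] / 3450 = +0.008116
Flow = −∇h = (-0.0005797 east, -0.008116 north), which points south.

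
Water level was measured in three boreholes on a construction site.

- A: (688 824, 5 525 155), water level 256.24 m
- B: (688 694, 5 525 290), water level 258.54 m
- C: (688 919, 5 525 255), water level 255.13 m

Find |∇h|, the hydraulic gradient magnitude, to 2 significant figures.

0.015

Three-point gradient (reference A): Δ to B = (-130, 135, +2.30), Δ to C = (95, 100, -1.11).
∂h/∂x = -0.01471, ∂h/∂y = +0.002873 (det = -25825).
|∇h| = √(-0.01471² + 0.002873²) = 0.01499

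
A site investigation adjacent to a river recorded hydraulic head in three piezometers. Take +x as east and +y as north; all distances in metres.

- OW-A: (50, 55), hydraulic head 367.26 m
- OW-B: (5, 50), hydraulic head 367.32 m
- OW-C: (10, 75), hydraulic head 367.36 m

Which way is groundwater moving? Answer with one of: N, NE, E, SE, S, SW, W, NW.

SE

Taking OW-A as reference: OW-B−OW-A = (-45, -5, +0.06); OW-C−OW-A = (-40, 20, +0.10).
Determinant of the coordinate differences = (-45)·20 − (-40)·(-5) = -1100.
∂h/∂x = [(+0.06)·20 − (+0.10)·(-5)] / -1100 = -0.001545
∂h/∂y = [(-45)·(+0.10) − (-40)·(+0.06)] / -1100 = +0.001909
Flow = −∇h = (+0.001545 east, -0.001909 north), which points southeast.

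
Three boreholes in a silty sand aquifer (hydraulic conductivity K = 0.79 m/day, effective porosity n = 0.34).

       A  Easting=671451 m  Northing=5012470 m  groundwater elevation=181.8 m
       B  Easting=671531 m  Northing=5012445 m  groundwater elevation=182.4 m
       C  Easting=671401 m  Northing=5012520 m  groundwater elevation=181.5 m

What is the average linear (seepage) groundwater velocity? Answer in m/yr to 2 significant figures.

Three-point gradient (reference A): Δ to B = (80, -25, +0.6), Δ to C = (-50, 50, -0.3).
∂h/∂x = +0.008182, ∂h/∂y = +0.002182 (det = 2750).
|∇h| = √(0.008182² + 0.002182²) = 0.008468
Seepage velocity v = K·i/n = 0.79 × 0.008468 / 0.34 = 0.01968 m/day = 7.188 m/yr.

7.2 m/yr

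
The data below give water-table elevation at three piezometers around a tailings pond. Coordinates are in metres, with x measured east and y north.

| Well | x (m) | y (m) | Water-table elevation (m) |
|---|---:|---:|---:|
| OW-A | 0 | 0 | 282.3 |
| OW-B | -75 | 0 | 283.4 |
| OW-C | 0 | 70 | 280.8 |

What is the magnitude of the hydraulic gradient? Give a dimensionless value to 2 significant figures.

∂h/∂x = (283.4 − 282.3) / (-75 − 0) = -0.01467
∂h/∂y = (280.8 − 282.3) / (70 − 0) = -0.02143
|∇h| = √(-0.01467² + -0.02143²) = 0.02597

0.026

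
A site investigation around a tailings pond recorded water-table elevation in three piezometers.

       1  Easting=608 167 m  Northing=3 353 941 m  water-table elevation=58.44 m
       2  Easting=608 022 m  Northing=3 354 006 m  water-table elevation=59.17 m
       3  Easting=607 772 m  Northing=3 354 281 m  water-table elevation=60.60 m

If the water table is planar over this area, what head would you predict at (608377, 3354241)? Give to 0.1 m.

Three-point gradient (reference 1): Δ to 2 = (-145, 65, +0.73), Δ to 3 = (-395, 340, +2.16).
∂h/∂x = -0.004563, ∂h/∂y = +0.001052 (det = -23625).
h(608377, 3354241) = 58.44 + (-0.004563)·(210) + (+0.001052)·(300) = 58.44 -0.958 +0.316 = 57.797 m.

57.8 m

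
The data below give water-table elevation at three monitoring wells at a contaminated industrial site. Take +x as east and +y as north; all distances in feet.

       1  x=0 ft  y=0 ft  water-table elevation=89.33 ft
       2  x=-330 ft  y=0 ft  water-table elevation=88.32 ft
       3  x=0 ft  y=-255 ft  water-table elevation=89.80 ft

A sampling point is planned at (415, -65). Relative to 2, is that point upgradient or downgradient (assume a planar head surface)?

upgradient

∂h/∂x = (88.32 − 89.33) / (-330 − 0) = +0.003061
∂h/∂y = (89.80 − 89.33) / (-255 − 0) = -0.001843
Head at (415, -65) = 89.33 + (+0.003061)·(415) + (-0.001843)·(-65) = 90.72 ft.
That is higher than the 88.32 ft at 2, so the point is upgradient.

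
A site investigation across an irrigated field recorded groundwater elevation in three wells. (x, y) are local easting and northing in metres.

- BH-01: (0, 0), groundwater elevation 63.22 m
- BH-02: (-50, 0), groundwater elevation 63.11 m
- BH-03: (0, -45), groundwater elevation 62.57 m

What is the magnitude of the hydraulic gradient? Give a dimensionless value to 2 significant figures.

0.015

∂h/∂x = (63.11 − 63.22) / (-50 − 0) = +0.002200
∂h/∂y = (62.57 − 63.22) / (-45 − 0) = +0.01444
|∇h| = √(0.002200² + 0.01444²) = 0.01461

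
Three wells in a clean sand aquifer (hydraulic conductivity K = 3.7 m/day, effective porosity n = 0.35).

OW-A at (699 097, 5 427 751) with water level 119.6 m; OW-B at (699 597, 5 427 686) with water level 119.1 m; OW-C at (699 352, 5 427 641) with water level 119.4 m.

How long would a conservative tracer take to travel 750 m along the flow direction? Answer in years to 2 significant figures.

150 years

Differences from OW-A: to OW-B (Δx, Δy, Δh) = (500, -65, -0.5); to OW-C = (255, -110, -0.2).
Solve a·Δx + b·Δy = Δh: det = 500·(-110) − 255·(-65) = -38425.
∂h/∂x = [(-0.5)·(-110) − (-0.2)·(-65)] / -38425 = -0.001093
∂h/∂y = [500·(-0.2) − 255·(-0.5)] / -38425 = -0.0007157
|∇h| = √(-0.001093² + -0.0007157²) = 0.001306
Seepage velocity v = K·i/n = 3.7 × 0.001306 / 0.35 = 0.01381 m/day.
t = 750 / 0.01381 = 5.431e+04 days = 149 years.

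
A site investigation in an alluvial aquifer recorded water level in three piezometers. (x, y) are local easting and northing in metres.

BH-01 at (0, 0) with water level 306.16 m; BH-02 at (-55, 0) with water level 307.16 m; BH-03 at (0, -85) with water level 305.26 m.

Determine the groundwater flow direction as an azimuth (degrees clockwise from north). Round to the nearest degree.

120°

∂h/∂x = (307.16 − 306.16) / (-55 − 0) = -0.01818
∂h/∂y = (305.26 − 306.16) / (-85 − 0) = +0.01059
Flow direction (−∇h) has components (+0.01818 E, -0.01059 N).
Azimuth = atan2(E, N) = atan2(+0.01818, -0.01059) = 120.2° ≈ 120°.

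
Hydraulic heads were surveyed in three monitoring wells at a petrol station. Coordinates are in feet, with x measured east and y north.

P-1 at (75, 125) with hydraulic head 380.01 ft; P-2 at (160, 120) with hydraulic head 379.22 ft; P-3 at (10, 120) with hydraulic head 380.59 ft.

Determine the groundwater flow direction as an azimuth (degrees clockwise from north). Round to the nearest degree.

Differences from P-1: to P-2 (Δx, Δy, Δh) = (85, -5, -0.79); to P-3 = (-65, -5, +0.58).
Determinant of the coordinate differences = 85·(-5) − (-65)·(-5) = -750.
∂h/∂x = [(-0.79)·(-5) − (+0.58)·(-5)] / -750 = -0.009133
∂h/∂y = [85·(+0.58) − (-65)·(-0.79)] / -750 = +0.002733
Flow direction (−∇h) has components (+0.009133 E, -0.002733 N).
Azimuth = atan2(E, N) = atan2(+0.009133, -0.002733) = 106.7° ≈ 107°.

107°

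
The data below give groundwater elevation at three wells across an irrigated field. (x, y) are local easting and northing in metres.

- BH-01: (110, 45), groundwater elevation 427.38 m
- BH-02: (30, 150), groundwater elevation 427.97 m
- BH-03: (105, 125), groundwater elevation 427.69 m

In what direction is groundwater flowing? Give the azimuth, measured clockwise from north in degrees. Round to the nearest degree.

146°

Differences from BH-01: to BH-02 (Δx, Δy, Δh) = (-80, 105, +0.59); to BH-03 = (-5, 80, +0.31).
Determinant of the coordinate differences = (-80)·80 − (-5)·105 = -5875.
∂h/∂x = [(+0.59)·80 − (+0.31)·105] / -5875 = -0.002494
∂h/∂y = [(-80)·(+0.31) − (-5)·(+0.59)] / -5875 = +0.003719
Flow direction (−∇h) has components (+0.002494 E, -0.003719 N).
Azimuth = atan2(E, N) = atan2(+0.002494, -0.003719) = 146.2° ≈ 146°.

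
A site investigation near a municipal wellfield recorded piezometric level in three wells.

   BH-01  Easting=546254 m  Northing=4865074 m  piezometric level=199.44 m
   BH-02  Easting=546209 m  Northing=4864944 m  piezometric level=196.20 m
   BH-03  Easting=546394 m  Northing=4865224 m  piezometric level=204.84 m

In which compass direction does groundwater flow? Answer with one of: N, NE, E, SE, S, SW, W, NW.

Three-point gradient (reference BH-01): Δ to BH-02 = (-45, -130, -3.24), Δ to BH-03 = (140, 150, +5.40).
∂h/∂x = +0.01886, ∂h/∂y = +0.01839 (det = 11450).
Flow = −∇h = (-0.01886 east, -0.01839 north), which points southwest.

SW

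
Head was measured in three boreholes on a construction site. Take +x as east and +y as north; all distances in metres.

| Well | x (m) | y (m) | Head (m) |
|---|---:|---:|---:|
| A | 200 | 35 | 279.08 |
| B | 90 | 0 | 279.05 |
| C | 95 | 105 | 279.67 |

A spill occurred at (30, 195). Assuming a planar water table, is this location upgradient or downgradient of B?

With h = a·x + b·y + c and A as origin, the differences give:
  (-110)·a + (-35)·b = -0.03
  (-105)·a + 70·b = +0.59
Eliminate b (×70 and ×(-35), subtract): -11375·a = 18.550 → a = ∂h/∂x = -0.001631
Back-substitute: b = ∂h/∂y = +0.005982.
Head at (30, 195) = 279.08 + (-0.001631)·(-170) + (+0.005982)·(160) = 280.31 m.
That is higher than the 279.05 m at B, so the point is upgradient.

upgradient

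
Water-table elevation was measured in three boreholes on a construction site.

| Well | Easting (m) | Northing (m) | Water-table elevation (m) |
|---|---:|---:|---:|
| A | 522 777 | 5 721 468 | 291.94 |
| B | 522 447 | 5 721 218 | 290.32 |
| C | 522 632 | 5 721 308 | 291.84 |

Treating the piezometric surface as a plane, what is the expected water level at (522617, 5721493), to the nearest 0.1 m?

With h = a·x + b·y + c and A as origin, the differences give:
  (-330)·a + (-250)·b = -1.62
  (-145)·a + (-160)·b = -0.10
Eliminate b (×(-160) and ×(-250), subtract): 16550·a = 234.200 → a = ∂h/∂x = +0.01415
Back-substitute: b = ∂h/∂y = -0.01220.
h(522617, 5721493) = 291.94 + (+0.01415)·(-160) + (-0.01220)·(25) = 291.94 -2.264 -0.305 = 289.371 m.

289.4 m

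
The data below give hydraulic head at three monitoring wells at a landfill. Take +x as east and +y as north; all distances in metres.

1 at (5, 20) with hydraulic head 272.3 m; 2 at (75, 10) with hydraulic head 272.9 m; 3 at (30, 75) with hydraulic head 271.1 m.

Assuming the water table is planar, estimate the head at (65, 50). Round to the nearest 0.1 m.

271.9 m

Taking 1 as reference: 2−1 = (70, -10, +0.6); 3−1 = (25, 55, -1.2).
Solve a·Δx + b·Δy = Δh: det = 70·55 − 25·(-10) = 4100.
∂h/∂x = [(+0.6)·55 − (-1.2)·(-10)] / 4100 = +0.005122
∂h/∂y = [70·(-1.2) − 25·(+0.6)] / 4100 = -0.02415
h(65, 50) = 272.3 + (+0.005122)·(60) + (-0.02415)·(30) = 272.3 +0.307 -0.724 = 271.883 m.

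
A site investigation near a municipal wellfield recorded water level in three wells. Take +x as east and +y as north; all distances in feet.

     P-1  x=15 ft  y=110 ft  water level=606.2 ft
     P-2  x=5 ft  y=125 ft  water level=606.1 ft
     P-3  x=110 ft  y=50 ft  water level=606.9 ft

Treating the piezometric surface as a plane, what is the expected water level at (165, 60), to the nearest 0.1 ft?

607.2 ft

With h = a·x + b·y + c and P-1 as origin, the differences give:
  (-10)·a + 15·b = -0.1
  95·a + (-60)·b = +0.7
Eliminate b (×(-60) and ×15, subtract): -825·a = -4.50 → a = ∂h/∂x = +0.005455
Back-substitute: b = ∂h/∂y = -0.003030.
h(165, 60) = 606.2 + (+0.005455)·(150) + (-0.003030)·(-50) = 606.2 +0.818 +0.152 = 607.170 ft.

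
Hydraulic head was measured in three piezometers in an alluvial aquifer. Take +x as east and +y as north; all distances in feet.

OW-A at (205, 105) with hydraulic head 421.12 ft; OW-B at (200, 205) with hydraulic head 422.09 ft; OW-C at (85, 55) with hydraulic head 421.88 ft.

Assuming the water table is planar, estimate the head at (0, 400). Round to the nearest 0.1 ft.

425.9 ft

Differences from OW-A: to OW-B (Δx, Δy, Δh) = (-5, 100, +0.97); to OW-C = (-120, -50, +0.76).
Solve a·Δx + b·Δy = Δh: det = (-5)·(-50) − (-120)·100 = 12250.
∂h/∂x = [(+0.97)·(-50) − (+0.76)·100] / 12250 = -0.01016
∂h/∂y = [(-5)·(+0.76) − (-120)·(+0.97)] / 12250 = +0.009192
h(0, 400) = 421.12 + (-0.01016)·(-205) + (+0.009192)·(295) = 421.12 +2.083 +2.712 = 425.915 ft.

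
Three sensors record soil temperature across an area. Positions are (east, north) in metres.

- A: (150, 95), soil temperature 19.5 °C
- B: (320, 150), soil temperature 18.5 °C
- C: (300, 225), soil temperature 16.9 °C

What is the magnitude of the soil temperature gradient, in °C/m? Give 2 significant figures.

Taking A as reference: B−A = (170, 55, -1.0); C−A = (150, 130, -2.6).
Determinant of the coordinate differences = 170·130 − 150·55 = 13850.
∂T/∂x = [(-1.0)·130 − (-2.6)·55] / 13850 = +0.0009386
∂T/∂y = [170·(-2.6) − 150·(-1.0)] / 13850 = -0.02108
|∇f| = √(0.0009386² + -0.02108²) = 0.0211 °C/m

0.021 °C/m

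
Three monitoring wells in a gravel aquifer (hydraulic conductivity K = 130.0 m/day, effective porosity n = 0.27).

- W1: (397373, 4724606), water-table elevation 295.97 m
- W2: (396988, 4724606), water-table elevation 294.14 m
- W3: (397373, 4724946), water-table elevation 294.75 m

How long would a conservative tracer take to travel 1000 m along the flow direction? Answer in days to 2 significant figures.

350 days

∂h/∂x = (294.14 − 295.97) / (396988 − 397373) = +0.004753
∂h/∂y = (294.75 − 295.97) / (4724946 − 4724606) = -0.003588
|∇h| = √(0.004753² + -0.003588²) = 0.005955
Seepage velocity v = K·i/n = 130.0 × 0.005955 / 0.27 = 2.867 m/day.
t = 1000 / 2.867 = 348.8 days.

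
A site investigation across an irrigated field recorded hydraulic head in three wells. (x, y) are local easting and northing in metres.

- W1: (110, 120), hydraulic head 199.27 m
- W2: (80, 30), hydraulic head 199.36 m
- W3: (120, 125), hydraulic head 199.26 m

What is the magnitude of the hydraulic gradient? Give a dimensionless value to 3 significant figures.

Three-point gradient (reference W1): Δ to W2 = (-30, -90, +0.09), Δ to W3 = (10, 5, -0.01).
∂h/∂x = -0.0006000, ∂h/∂y = -0.0008000 (det = 750).
|∇h| = √(-0.0006000² + -0.0008000²) = 0.001

0.00100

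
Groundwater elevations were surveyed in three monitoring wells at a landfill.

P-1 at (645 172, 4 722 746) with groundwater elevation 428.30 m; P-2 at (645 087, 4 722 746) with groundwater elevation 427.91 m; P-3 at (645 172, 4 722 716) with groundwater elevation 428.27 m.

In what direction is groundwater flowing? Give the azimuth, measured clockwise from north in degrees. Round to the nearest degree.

258°

With h = a·x + b·y + c and P-1 as origin, the differences give:
  (-85)·a + 0·b = -0.39
  0·a + (-30)·b = -0.03
Eliminate b (×(-30) and ×0, subtract): 2550·a = 11.700 → a = ∂h/∂x = +0.004588
Back-substitute: b = ∂h/∂y = +0.001000.
Flow direction (−∇h) has components (-0.004588 E, -0.001000 N).
Azimuth = atan2(E, N) = atan2(-0.004588, -0.001000) = 257.7° ≈ 258°.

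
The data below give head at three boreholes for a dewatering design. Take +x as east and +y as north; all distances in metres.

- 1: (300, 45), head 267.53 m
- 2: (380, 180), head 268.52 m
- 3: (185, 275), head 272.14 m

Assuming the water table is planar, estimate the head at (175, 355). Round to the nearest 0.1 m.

273.4 m

With h = a·x + b·y + c and 1 as origin, the differences give:
  80·a + 135·b = +0.99
  (-115)·a + 230·b = +4.61
Eliminate b (×230 and ×135, subtract): 33925·a = -394.650 → a = ∂h/∂x = -0.01163
Back-substitute: b = ∂h/∂y = +0.01423.
h(175, 355) = 267.53 + (-0.01163)·(-125) + (+0.01423)·(310) = 267.53 +1.454 +4.410 = 273.394 m.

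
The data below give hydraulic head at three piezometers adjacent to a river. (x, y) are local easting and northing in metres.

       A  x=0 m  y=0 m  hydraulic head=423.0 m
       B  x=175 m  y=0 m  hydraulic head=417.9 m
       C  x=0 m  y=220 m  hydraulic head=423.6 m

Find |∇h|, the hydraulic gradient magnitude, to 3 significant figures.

∂h/∂x = (417.9 − 423.0) / (175 − 0) = -0.02914
∂h/∂y = (423.6 − 423.0) / (220 − 0) = +0.002727
|∇h| = √(-0.02914² + 0.002727²) = 0.02927

0.0293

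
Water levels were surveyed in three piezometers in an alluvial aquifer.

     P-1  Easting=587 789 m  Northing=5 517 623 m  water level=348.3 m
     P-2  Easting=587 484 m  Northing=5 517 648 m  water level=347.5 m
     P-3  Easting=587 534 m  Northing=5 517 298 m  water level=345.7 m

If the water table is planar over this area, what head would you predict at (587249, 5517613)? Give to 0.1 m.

346.6 m

With h = a·x + b·y + c and P-1 as origin, the differences give:
  (-305)·a + 25·b = -0.8
  (-255)·a + (-325)·b = -2.6
Eliminate b (×(-325) and ×25, subtract): 105500·a = 325.00 → a = ∂h/∂x = +0.003081
Back-substitute: b = ∂h/∂y = +0.005583.
h(587249, 5517613) = 348.3 + (+0.003081)·(-540) + (+0.005583)·(-10) = 348.3 -1.664 -0.056 = 346.581 m.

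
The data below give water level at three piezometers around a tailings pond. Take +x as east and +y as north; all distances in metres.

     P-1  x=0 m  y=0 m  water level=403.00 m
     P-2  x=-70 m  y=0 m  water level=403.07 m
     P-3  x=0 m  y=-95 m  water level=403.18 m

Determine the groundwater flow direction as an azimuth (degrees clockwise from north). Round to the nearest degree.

∂h/∂x = (403.07 − 403.00) / (-70 − 0) = -0.0010000
∂h/∂y = (403.18 − 403.00) / (-95 − 0) = -0.001895
Flow direction (−∇h) has components (+0.0010000 E, +0.001895 N).
Azimuth = atan2(E, N) = atan2(+0.0010000, +0.001895) = 27.8° ≈ 028°.

028°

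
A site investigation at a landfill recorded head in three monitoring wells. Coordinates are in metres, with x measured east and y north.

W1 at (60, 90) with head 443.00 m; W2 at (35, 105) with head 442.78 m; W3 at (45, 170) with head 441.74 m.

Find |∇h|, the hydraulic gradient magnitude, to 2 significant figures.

0.016

Differences from W1: to W2 (Δx, Δy, Δh) = (-25, 15, -0.22); to W3 = (-15, 80, -1.26).
Solve a·Δx + b·Δy = Δh: det = (-25)·80 − (-15)·15 = -1775.
∂h/∂x = [(-0.22)·80 − (-1.26)·15] / -1775 = -0.0007324
∂h/∂y = [(-25)·(-1.26) − (-15)·(-0.22)] / -1775 = -0.01589
|∇h| = √(-0.0007324² + -0.01589²) = 0.01591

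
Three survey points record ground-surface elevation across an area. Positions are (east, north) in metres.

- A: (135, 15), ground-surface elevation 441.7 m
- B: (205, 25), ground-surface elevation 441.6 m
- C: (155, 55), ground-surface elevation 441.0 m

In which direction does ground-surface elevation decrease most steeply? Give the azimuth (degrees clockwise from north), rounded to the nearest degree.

356°

Differences from A: to B (Δx, Δy, Δh) = (70, 10, -0.1); to C = (20, 40, -0.7).
Solve a·Δx + b·Δy = Δz: det = 70·40 − 20·10 = 2600.
∂z/∂x = [(-0.1)·40 − (-0.7)·10] / 2600 = +0.001154
∂z/∂y = [70·(-0.7) − 20·(-0.1)] / 2600 = -0.01808
Steepest decrease is along −∇f: components (-0.001154 E, +0.01808 N).
Azimuth = atan2(-0.001154, +0.01808) = 356.3° ≈ 356°.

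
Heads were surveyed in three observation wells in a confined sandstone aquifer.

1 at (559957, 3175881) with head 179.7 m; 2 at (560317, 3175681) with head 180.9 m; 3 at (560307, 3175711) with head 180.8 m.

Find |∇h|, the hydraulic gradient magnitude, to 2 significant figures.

Taking 1 as reference: 2−1 = (360, -200, +1.2); 3−1 = (350, -170, +1.1).
Solve a·Δx + b·Δy = Δh: det = 360·(-170) − 350·(-200) = 8800.
∂h/∂x = [(+1.2)·(-170) − (+1.1)·(-200)] / 8800 = +0.001818
∂h/∂y = [360·(+1.1) − 350·(+1.2)] / 8800 = -0.002727
|∇h| = √(0.001818² + -0.002727²) = 0.003277

0.0033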